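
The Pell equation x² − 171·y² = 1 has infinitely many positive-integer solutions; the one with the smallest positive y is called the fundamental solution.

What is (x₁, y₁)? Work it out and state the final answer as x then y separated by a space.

√171 = [13; 13,26, …], period ℓ=2 (even) → k=1
k=0  a_k=13  p_k/q_k = 13/1
k=1  a_k=13  p_k/q_k = 170/13
(x₁, y₁) = (170, 13);  170² − 171·13² = 1 ✓

170 13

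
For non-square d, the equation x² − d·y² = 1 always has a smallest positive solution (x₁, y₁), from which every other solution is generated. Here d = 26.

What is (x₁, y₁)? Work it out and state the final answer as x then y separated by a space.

√26 = [5; 10, …], period ℓ=1 (odd) → k=1
k=0  a_k=5  p_k/q_k = 5/1
k=1  a_k=10  p_k/q_k = 51/10
fundamental: x₁=51, y₁=10  (since 2601 − 26·100 = 1)

51 10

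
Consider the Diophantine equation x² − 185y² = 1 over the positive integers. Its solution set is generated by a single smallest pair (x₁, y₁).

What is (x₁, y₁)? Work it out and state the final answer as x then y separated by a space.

9249 680

[13; 1,1,1,1,26] for √185; ℓ=5 ⇒ convergent index 9
k=0  a_k=13  p_k/q_k = 13/1
k=1  a_k=1  p_k/q_k = 14/1
k=2  a_k=1  p_k/q_k = 27/2
…
k=6  a_k=1  p_k/q_k = 1877/138
…
k=8  a_k=1  p_k/q_k = 5563/409
k=9  a_k=1  p_k/q_k = 9249/680
(x₁, y₁) = (9249, 680);  9249² − 185·680² = 1 ✓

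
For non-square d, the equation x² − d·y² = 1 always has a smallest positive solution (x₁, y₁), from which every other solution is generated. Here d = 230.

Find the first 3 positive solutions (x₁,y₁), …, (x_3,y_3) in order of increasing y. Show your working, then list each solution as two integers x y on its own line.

√230 = [15; 6,30, …], period ℓ=2 (even) → k=1
i=0: a=15 ⇒ p=15, q=1
i=1: a=6 ⇒ p=91, q=6
(x₁, y₁) = (91, 6);  91² − 230·6² = 1 ✓
(91+6√230)^2 = 16561 + 1092√230
(91+6√230)^3 = 3014011 + 198738√230

91 6
16561 1092
3014011 198738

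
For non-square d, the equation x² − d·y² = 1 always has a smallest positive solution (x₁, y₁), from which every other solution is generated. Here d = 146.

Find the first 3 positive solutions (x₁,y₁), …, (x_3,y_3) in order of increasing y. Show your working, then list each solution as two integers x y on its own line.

[12; 12,24] for √146; ℓ=2 ⇒ convergent index 1
a_0=12:  p_0=12·1+0=12,  q_0=12·0+1=1
a_1=12:  p_1=12·12+1=145,  q_1=12·1+0=12
→ (145, 12).  Check: 145²=21025, 146·12²=21024, difference 1.
k=2:  x_2 = 145·145+146·12·12 = 42049,  y_2 = 145·12+12·145 = 3480
k=3:  x_3 = 145·42049+146·12·3480 = 12194065,  y_3 = 145·3480+12·42049 = 1009188

145 12
42049 3480
12194065 1009188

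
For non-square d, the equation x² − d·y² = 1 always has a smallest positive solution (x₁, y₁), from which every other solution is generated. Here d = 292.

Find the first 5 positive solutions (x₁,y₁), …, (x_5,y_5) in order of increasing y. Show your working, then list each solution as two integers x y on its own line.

2281249 133500
10408194000001 609093483000
47487364308614281249 2778987798000400500
216661004683313632776000001 12679126270400622186966000
988515400545561595548925838281249 57848488250447518938990000667500

√292 = [17; 11,2,1,3,8,3,1,2,11,34, …], period ℓ=10 (even) → k=9
a_0=17:  p_0=17·1+0=17,  q_0=17·0+1=1
…
a_6=3:  p_6=3·17669+2136=55143,  q_6=3·1034+125=3227
a_7=1:  p_7=1·55143+17669=72812,  q_7=1·3227+1034=4261
a_8=2:  p_8=2·72812+55143=200767,  q_8=2·4261+3227=11749
a_9=11:  p_9=11·200767+72812=2281249,  q_9=11·11749+4261=133500
→ (2281249, 133500).  Check: 2281249²=5204097000001, 292·133500²=5204097000000, difference 1.
k=2:  x_2 = 2281249·2281249+292·133500·133500 = 10408194000001,  y_2 = 2281249·133500+133500·2281249 = 609093483000
k=3:  x_3 = 2281249·10408194000001+292·133500·609093483000 = 47487364308614281249,  y_3 = 2281249·609093483000+133500·10408194000001 = 2778987798000400500
k=4:  x_4 = 2281249·47487364308614281249+292·133500·2778987798000400500 = 216661004683313632776000001,  y_4 = 2281249·2778987798000400500+133500·47487364308614281249 = 12679126270400622186966000
k=5:  x_5 = 2281249·216661004683313632776000001+292·133500·12679126270400622186966000 = 988515400545561595548925838281249,  y_5 = 2281249·12679126270400622186966000+133500·216661004683313632776000001 = 57848488250447518938990000667500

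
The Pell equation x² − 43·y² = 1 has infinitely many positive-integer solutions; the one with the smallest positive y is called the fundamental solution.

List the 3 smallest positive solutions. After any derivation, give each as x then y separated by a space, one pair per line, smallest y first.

3482 531
24248647 3697884
168867574226 25752063645

d=43: √d = [6; 1,1,3,1,5,1,3,1,1,12] (ℓ=10, even), read p_9/q_9
i=0: a=6 ⇒ p=6, q=1
…
i=2: a=1 ⇒ p=13, q=2
…
i=4: a=1 ⇒ p=59, q=9
i=5: a=5 ⇒ p=341, q=52
i=6: a=1 ⇒ p=400, q=61
i=7: a=3 ⇒ p=1541, q=235
i=8: a=1 ⇒ p=1941, q=296
i=9: a=1 ⇒ p=3482, q=531
→ (3482, 531).  Check: 3482²=12124324, 43·531²=12124323, difference 1.
(x_2, y_2) = (3482·3482 + 43·531·531, 3482·531 + 531·3482) = (24248647, 3697884)
(x_3, y_3) = (3482·24248647 + 43·531·3697884, 3482·3697884 + 531·24248647) = (168867574226, 25752063645)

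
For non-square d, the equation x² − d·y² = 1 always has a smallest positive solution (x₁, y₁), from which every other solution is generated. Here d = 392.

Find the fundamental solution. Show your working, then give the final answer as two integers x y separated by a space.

d=392: √d = [19; 1,3,1,38] (ℓ=4, even), read p_3/q_3
a_0=19:  p_0=19·1+0=19,  q_0=19·0+1=1
…
a_2=3:  p_2=3·20+19=79,  q_2=3·1+1=4
a_3=1:  p_3=1·79+20=99,  q_3=1·4+1=5
fundamental: x₁=99, y₁=5  (since 9801 − 392·25 = 1)

99 5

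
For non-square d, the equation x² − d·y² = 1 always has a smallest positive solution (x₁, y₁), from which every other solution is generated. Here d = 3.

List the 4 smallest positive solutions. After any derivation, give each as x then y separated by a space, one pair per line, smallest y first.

2 1
7 4
26 15
97 56

√3 → a₀=1, period (1,2); ℓ=2 even so k=1
k=0  a_k=1  p_k/q_k = 1/1
k=1  a_k=1  p_k/q_k = 2/1
fundamental: x₁=2, y₁=1  (since 4 − 3·1 = 1)
(x_2, y_2) = (2·2 + 3·1·1, 2·1 + 1·2) = (7, 4)
(x_3, y_3) = (2·7 + 3·1·4, 2·4 + 1·7) = (26, 15)
(x_4, y_4) = (2·26 + 3·1·15, 2·15 + 1·26) = (97, 56)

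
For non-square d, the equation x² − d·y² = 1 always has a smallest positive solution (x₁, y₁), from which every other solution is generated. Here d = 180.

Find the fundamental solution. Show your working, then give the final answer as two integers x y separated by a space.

√180 → a₀=13, period (2,2,2,26); ℓ=4 even so k=3
a_0=13:  p_0=13·1+0=13,  q_0=13·0+1=1
…
a_2=2:  p_2=2·27+13=67,  q_2=2·2+1=5
a_3=2:  p_3=2·67+27=161,  q_3=2·5+2=12
(x₁, y₁) = (161, 12);  161² − 180·12² = 1 ✓

161 12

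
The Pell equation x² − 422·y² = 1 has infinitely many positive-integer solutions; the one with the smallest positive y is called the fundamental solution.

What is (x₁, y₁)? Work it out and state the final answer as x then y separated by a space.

√422 = [20; 1,1,5,2,1,…,1,1,40, …], period ℓ=14 (even) → k=13
i=0: a=20 ⇒ p=20, q=1
i=1: a=1 ⇒ p=21, q=1
i=2: a=1 ⇒ p=41, q=2
…
i=4: a=2 ⇒ p=493, q=24
i=5: a=1 ⇒ p=719, q=35
i=6: a=3 ⇒ p=2650, q=129
i=7: a=20 ⇒ p=53719, q=2615
…
i=9: a=1 ⇒ p=217526, q=10589
i=10: a=2 ⇒ p=598859, q=29152
i=11: a=5 ⇒ p=3211821, q=156349
i=12: a=1 ⇒ p=3810680, q=185501
i=13: a=1 ⇒ p=7022501, q=341850
(x₁, y₁) = (7022501, 341850);  7022501² − 422·341850² = 1 ✓

7022501 341850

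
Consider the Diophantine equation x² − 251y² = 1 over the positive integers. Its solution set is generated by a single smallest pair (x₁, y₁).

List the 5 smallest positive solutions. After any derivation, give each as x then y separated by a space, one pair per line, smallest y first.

d=251: √d = [15; 1,5,2,1,2,…,5,1,30] (ℓ=14, even), read p_13/q_13
k=0  a_k=15  p_k/q_k = 15/1
…
k=2  a_k=5  p_k/q_k = 95/6
…
k=4  a_k=1  p_k/q_k = 301/19
k=5  a_k=2  p_k/q_k = 808/51
k=6  a_k=2  p_k/q_k = 1917/121
k=7  a_k=15  p_k/q_k = 29563/1866
k=8  a_k=2  p_k/q_k = 61043/3853
k=9  a_k=2  p_k/q_k = 151649/9572
k=10  a_k=1  p_k/q_k = 212692/13425
…
k=12  a_k=5  p_k/q_k = 3097857/195535
k=13  a_k=1  p_k/q_k = 3674890/231957
fundamental: x₁=3674890, y₁=231957  (since 13504816512100 − 251·53804049849 = 1)
(3674890+231957√251)^2 = 27009633024199 + 1704832919460√251
(3674890+231957√251)^3 = 198514860608593651330 + 12530146894788486843√251
(3674890+231957√251)^4 = 1459040552203802437039183201 + 92093823044376819996025080√251
(3674890+231957√251)^5 = 10723627069776264560841239313394450 + 676869338735087333923490423995557√251

3674890 231957
27009633024199 1704832919460
198514860608593651330 12530146894788486843
1459040552203802437039183201 92093823044376819996025080
10723627069776264560841239313394450 676869338735087333923490423995557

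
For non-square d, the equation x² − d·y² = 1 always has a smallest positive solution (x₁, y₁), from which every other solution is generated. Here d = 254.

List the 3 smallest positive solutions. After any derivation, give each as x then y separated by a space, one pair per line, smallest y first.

255 16
130049 8160
66324735 4161584

√254 = [15; 1,14,1,30, …], period ℓ=4 (even) → k=3
k=0  a_k=15  p_k/q_k = 15/1
k=1  a_k=1  p_k/q_k = 16/1
k=2  a_k=14  p_k/q_k = 239/15
k=3  a_k=1  p_k/q_k = 255/16
→ (255, 16).  Check: 255²=65025, 254·16²=65024, difference 1.
n=2: (255,16)∘(255,16) = (255·255+254·16·16, 255·16+16·255) = (130049,8160)
n=3: (130049,8160)∘(255,16) = (255·130049+254·16·8160, 255·8160+16·130049) = (66324735,4161584)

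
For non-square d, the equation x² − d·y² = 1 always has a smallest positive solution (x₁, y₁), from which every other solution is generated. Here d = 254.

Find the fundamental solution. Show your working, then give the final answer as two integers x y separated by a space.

255 16

√254 = [15; 1,14,1,30, …], period ℓ=4 (even) → k=3
step 0: (15, 1)  from 15·(1,0) + (0,1)
…
step 2: (239, 15)  from 14·(16,1) + (15,1)
step 3: (255, 16)  from 1·(239,15) + (16,1)
→ (255, 16).  Check: 255²=65025, 254·16²=65024, difference 1.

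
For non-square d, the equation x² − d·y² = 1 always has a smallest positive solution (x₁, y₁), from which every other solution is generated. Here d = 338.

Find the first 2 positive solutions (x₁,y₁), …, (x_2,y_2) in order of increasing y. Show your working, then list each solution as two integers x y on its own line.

√338 = [18; 2,1,1,2,36, …], period ℓ=5 (odd) → k=9
k=0  a_k=18  p_k/q_k = 18/1
k=1  a_k=2  p_k/q_k = 37/2
k=2  a_k=1  p_k/q_k = 55/3
…
k=4  a_k=2  p_k/q_k = 239/13
…
k=7  a_k=1  p_k/q_k = 26327/1432
k=8  a_k=1  p_k/q_k = 43958/2391
k=9  a_k=2  p_k/q_k = 114243/6214
(x₁, y₁) = (114243, 6214);  114243² − 338·6214² = 1 ✓
k=2:  x_2 = 114243·114243+338·6214·6214 = 26102926097,  y_2 = 114243·6214+6214·114243 = 1419812004

114243 6214
26102926097 1419812004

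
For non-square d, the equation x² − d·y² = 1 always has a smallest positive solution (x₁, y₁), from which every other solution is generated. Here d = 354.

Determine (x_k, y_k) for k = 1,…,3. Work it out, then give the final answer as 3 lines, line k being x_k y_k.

√354 = [18; 1,4,2,2,18,2,2,4,1,36, …], period ℓ=10 (even) → k=9
a_0=18:  p_0=18·1+0=18,  q_0=18·0+1=1
a_1=1:  p_1=1·18+1=19,  q_1=1·1+0=1
…
a_4=2:  p_4=2·207+94=508,  q_4=2·11+5=27
…
a_7=2:  p_7=2·19210+9351=47771,  q_7=2·1021+497=2539
a_8=4:  p_8=4·47771+19210=210294,  q_8=4·2539+1021=11177
a_9=1:  p_9=1·210294+47771=258065,  q_9=1·11177+2539=13716
fundamental: x₁=258065, y₁=13716  (since 66597544225 − 354·188128656 = 1)
n=2: (258065,13716)∘(258065,13716) = (258065·258065+354·13716·13716, 258065·13716+13716·258065) = (133195088449,7079239080)
n=3: (133195088449,7079239080)∘(258065,13716) = (258065·133195088449+354·13716·7079239080, 258065·7079239080+13716·133195088449) = (68745981000924305,3653807666346684)

258065 13716
133195088449 7079239080
68745981000924305 3653807666346684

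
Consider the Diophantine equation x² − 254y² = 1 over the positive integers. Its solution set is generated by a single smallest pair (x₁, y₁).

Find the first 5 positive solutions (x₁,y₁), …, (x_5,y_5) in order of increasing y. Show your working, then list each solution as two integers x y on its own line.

255 16
130049 8160
66324735 4161584
33825484801 2122399680
17250930923775 1082419675216

√254 = [15; 1,14,1,30, …], period ℓ=4 (even) → k=3
a_0=15:  p_0=15·1+0=15,  q_0=15·0+1=1
…
a_2=14:  p_2=14·16+15=239,  q_2=14·1+1=15
a_3=1:  p_3=1·239+16=255,  q_3=1·15+1=16
fundamental: x₁=255, y₁=16  (since 65025 − 254·256 = 1)
(x_2, y_2) = (255·255 + 254·16·16, 255·16 + 16·255) = (130049, 8160)
(x_3, y_3) = (255·130049 + 254·16·8160, 255·8160 + 16·130049) = (66324735, 4161584)
(x_4, y_4) = (255·66324735 + 254·16·4161584, 255·4161584 + 16·66324735) = (33825484801, 2122399680)
(x_5, y_5) = (255·33825484801 + 254·16·2122399680, 255·2122399680 + 16·33825484801) = (17250930923775, 1082419675216)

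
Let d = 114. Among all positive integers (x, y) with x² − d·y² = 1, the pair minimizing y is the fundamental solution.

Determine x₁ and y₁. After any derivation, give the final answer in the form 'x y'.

1025 96

√114 → a₀=10, period (1,2,10,2,1,20); ℓ=6 even so k=5
k=0  a_k=10  p_k/q_k = 10/1
…
k=3  a_k=10  p_k/q_k = 331/31
k=4  a_k=2  p_k/q_k = 694/65
k=5  a_k=1  p_k/q_k = 1025/96
fundamental: x₁=1025, y₁=96  (since 1050625 − 114·9216 = 1)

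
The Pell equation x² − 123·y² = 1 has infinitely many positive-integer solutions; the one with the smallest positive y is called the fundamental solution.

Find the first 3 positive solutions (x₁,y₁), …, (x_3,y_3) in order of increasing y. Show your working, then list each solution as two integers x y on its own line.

d=123: √d = [11; 11,22] (ℓ=2, even), read p_1/q_1
k=0  a_k=11  p_k/q_k = 11/1
k=1  a_k=11  p_k/q_k = 122/11
(x₁, y₁) = (122, 11);  122² − 123·11² = 1 ✓
(122+11√123)^2 = 29767 + 2684√123
(122+11√123)^3 = 7263026 + 654885√123

122 11
29767 2684
7263026 654885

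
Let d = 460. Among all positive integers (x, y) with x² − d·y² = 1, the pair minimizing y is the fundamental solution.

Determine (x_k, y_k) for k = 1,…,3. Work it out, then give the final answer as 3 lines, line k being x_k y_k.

2535751 118230
12860066268001 599603681460
65219851798297071751 3040891269731634690

d=460: √d = [21; 2,4,3,1,2,10,2,1,3,4,2,42] (ℓ=12, even), read p_11/q_11
step 0: (21, 1)  from 21·(1,0) + (0,1)
step 1: (43, 2)  from 2·(21,1) + (1,0)
step 2: (193, 9)  from 4·(43,2) + (21,1)
step 3: (622, 29)  from 3·(193,9) + (43,2)
…
step 6: (23335, 1088)  from 10·(2252,105) + (815,38)
…
step 8: (72257, 3369)  from 1·(48922,2281) + (23335,1088)
step 9: (265693, 12388)  from 3·(72257,3369) + (48922,2281)
step 10: (1135029, 52921)  from 4·(265693,12388) + (72257,3369)
step 11: (2535751, 118230)  from 2·(1135029,52921) + (265693,12388)
fundamental: x₁=2535751, y₁=118230  (since 6430033134001 − 460·13978332900 = 1)
(x_2, y_2) = (2535751·2535751 + 460·118230·118230, 2535751·118230 + 118230·2535751) = (12860066268001, 599603681460)
(x_3, y_3) = (2535751·12860066268001 + 460·118230·599603681460, 2535751·599603681460 + 118230·12860066268001) = (65219851798297071751, 3040891269731634690)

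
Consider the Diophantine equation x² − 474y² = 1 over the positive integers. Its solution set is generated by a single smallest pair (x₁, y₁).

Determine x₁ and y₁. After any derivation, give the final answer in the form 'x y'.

√474 = [21; 1,3,2,1,1,…,3,1,42, …], period ℓ=14 (even) → k=13
a_0=21:  p_0=21·1+0=21,  q_0=21·0+1=1
a_1=1:  p_1=1·21+1=22,  q_1=1·1+0=1
a_2=3:  p_2=3·22+21=87,  q_2=3·1+1=4
a_3=2:  p_3=2·87+22=196,  q_3=2·4+1=9
…
a_6=1:  p_6=1·479+283=762,  q_6=1·22+13=35
a_7=6:  p_7=6·762+479=5051,  q_7=6·35+22=232
…
a_10=1:  p_10=1·10864+5813=16677,  q_10=1·499+267=766
a_11=2:  p_11=2·16677+10864=44218,  q_11=2·766+499=2031
a_12=3:  p_12=3·44218+16677=149331,  q_12=3·2031+766=6859
a_13=1:  p_13=1·149331+44218=193549,  q_13=1·6859+2031=8890
→ (193549, 8890).  Check: 193549²=37461215401, 474·8890²=37461215400, difference 1.

193549 8890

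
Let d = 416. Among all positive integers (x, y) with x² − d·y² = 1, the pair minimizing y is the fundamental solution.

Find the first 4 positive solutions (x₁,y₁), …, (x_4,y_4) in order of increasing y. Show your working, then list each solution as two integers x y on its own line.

5201 255
54100801 2652510
562756526801 27591408765
5853793337683201 287005831321020

d=416: √d = [20; 2,1,1,9,1,1,2,40] (ℓ=8, even), read p_7/q_7
k=0  a_k=20  p_k/q_k = 20/1
k=1  a_k=2  p_k/q_k = 41/2
…
k=3  a_k=1  p_k/q_k = 102/5
…
k=5  a_k=1  p_k/q_k = 1081/53
k=6  a_k=1  p_k/q_k = 2060/101
k=7  a_k=2  p_k/q_k = 5201/255
→ (5201, 255).  Check: 5201²=27050401, 416·255²=27050400, difference 1.
(5201+255√416)^2 = 54100801 + 2652510√416
(5201+255√416)^3 = 562756526801 + 27591408765√416
(5201+255√416)^4 = 5853793337683201 + 287005831321020√416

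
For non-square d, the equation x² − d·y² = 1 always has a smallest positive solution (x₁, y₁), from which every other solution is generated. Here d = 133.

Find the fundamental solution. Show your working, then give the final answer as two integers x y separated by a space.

2588599 224460

[11; 1,1,7,5,1,…,1,1,22] for √133; ℓ=16 ⇒ convergent index 15
step 0: (11, 1)  from 11·(1,0) + (0,1)
…
step 2: (23, 2)  from 1·(12,1) + (11,1)
…
step 4: (888, 77)  from 5·(173,15) + (23,2)
…
step 6: (1949, 169)  from 1·(1061,92) + (888,77)
…
step 8: (7969, 691)  from 2·(3010,261) + (1949,169)
step 9: (10979, 952)  from 1·(7969,691) + (3010,261)
step 10: (18948, 1643)  from 1·(10979,952) + (7969,691)
step 11: (29927, 2595)  from 1·(18948,1643) + (10979,952)
step 12: (168583, 14618)  from 5·(29927,2595) + (18948,1643)
…
step 14: (1378591, 119539)  from 1·(1210008,104921) + (168583,14618)
step 15: (2588599, 224460)  from 1·(1378591,119539) + (1210008,104921)
fundamental: x₁=2588599, y₁=224460  (since 6700844782801 − 133·50382291600 = 1)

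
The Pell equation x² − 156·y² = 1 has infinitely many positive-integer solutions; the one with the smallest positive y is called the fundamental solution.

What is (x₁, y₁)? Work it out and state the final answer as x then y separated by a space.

√156 = [12; 2,24, …], period ℓ=2 (even) → k=1
k=0  a_k=12  p_k/q_k = 12/1
k=1  a_k=2  p_k/q_k = 25/2
→ (25, 2).  Check: 25²=625, 156·2²=624, difference 1.

25 2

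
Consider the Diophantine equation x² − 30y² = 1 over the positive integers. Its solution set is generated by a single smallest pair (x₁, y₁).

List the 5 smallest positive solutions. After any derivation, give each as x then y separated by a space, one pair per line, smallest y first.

11 2
241 44
5291 966
116161 21208
2550251 465610

√30 → a₀=5, period (2,10); ℓ=2 even so k=1
step 0: (5, 1)  from 5·(1,0) + (0,1)
step 1: (11, 2)  from 2·(5,1) + (1,0)
→ (11, 2).  Check: 11²=121, 30·2²=120, difference 1.
(11+2√30)^2 = 241 + 44√30
(11+2√30)^3 = 5291 + 966√30
(11+2√30)^4 = 116161 + 21208√30
(11+2√30)^5 = 2550251 + 465610√30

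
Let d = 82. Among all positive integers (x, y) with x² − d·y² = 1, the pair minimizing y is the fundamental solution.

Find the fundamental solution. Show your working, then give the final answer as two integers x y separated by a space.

163 18

√82 = [9; 18, …], period ℓ=1 (odd) → k=1
step 0: (9, 1)  from 9·(1,0) + (0,1)
step 1: (163, 18)  from 18·(9,1) + (1,0)
fundamental: x₁=163, y₁=18  (since 26569 − 82·324 = 1)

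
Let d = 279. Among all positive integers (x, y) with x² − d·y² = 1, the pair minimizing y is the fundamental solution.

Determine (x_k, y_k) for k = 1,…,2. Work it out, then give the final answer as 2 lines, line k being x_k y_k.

1520 91
4620799 276640

[16; 1,2,2,1,2,2,1,32] for √279; ℓ=8 ⇒ convergent index 7
step 0: (16, 1)  from 16·(1,0) + (0,1)
step 1: (17, 1)  from 1·(16,1) + (1,0)
step 2: (50, 3)  from 2·(17,1) + (16,1)
step 3: (117, 7)  from 2·(50,3) + (17,1)
…
step 5: (451, 27)  from 2·(167,10) + (117,7)
step 6: (1069, 64)  from 2·(451,27) + (167,10)
step 7: (1520, 91)  from 1·(1069,64) + (451,27)
fundamental: x₁=1520, y₁=91  (since 2310400 − 279·8281 = 1)
k=2:  x_2 = 1520·1520+279·91·91 = 4620799,  y_2 = 1520·91+91·1520 = 276640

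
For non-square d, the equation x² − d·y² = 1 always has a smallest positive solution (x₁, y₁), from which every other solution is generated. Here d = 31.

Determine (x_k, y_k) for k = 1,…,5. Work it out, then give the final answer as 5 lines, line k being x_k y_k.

1520 273
4620799 829920
14047227440 2522956527
42703566796801 7669787012160
129818829015047600 23316149994009873

[5; 1,1,3,5,3,1,1,10] for √31; ℓ=8 ⇒ convergent index 7
i=0: a=5 ⇒ p=5, q=1
i=1: a=1 ⇒ p=6, q=1
i=2: a=1 ⇒ p=11, q=2
i=3: a=3 ⇒ p=39, q=7
i=4: a=5 ⇒ p=206, q=37
i=5: a=3 ⇒ p=657, q=118
i=6: a=1 ⇒ p=863, q=155
i=7: a=1 ⇒ p=1520, q=273
(x₁, y₁) = (1520, 273);  1520² − 31·273² = 1 ✓
(1520+273√31)^2 = 4620799 + 829920√31
(1520+273√31)^3 = 14047227440 + 2522956527√31
(1520+273√31)^4 = 42703566796801 + 7669787012160√31
(1520+273√31)^5 = 129818829015047600 + 23316149994009873√31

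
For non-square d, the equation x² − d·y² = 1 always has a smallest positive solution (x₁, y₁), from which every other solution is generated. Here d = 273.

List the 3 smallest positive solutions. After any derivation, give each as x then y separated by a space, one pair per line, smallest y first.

727 44
1057057 63976
1536960151 93021060

d=273: √d = [16; 1,1,10,1,1,32] (ℓ=6, even), read p_5/q_5
k=0  a_k=16  p_k/q_k = 16/1
…
k=3  a_k=10  p_k/q_k = 347/21
k=4  a_k=1  p_k/q_k = 380/23
k=5  a_k=1  p_k/q_k = 727/44
(x₁, y₁) = (727, 44);  727² − 273·44² = 1 ✓
(727+44√273)^2 = 1057057 + 63976√273
(727+44√273)^3 = 1536960151 + 93021060√273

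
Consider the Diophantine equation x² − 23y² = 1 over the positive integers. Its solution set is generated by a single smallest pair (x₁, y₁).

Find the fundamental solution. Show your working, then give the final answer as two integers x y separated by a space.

[4; 1,3,1,8] for √23; ℓ=4 ⇒ convergent index 3
a_0=4:  p_0=4·1+0=4,  q_0=4·0+1=1
a_1=1:  p_1=1·4+1=5,  q_1=1·1+0=1
a_2=3:  p_2=3·5+4=19,  q_2=3·1+1=4
a_3=1:  p_3=1·19+5=24,  q_3=1·4+1=5
fundamental: x₁=24, y₁=5  (since 576 − 23·25 = 1)

24 5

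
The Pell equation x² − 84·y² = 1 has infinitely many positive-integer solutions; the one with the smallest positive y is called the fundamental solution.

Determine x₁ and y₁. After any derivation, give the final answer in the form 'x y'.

55 6

√84 = [9; 6,18, …], period ℓ=2 (even) → k=1
i=0: a=9 ⇒ p=9, q=1
i=1: a=6 ⇒ p=55, q=6
fundamental: x₁=55, y₁=6  (since 3025 − 84·36 = 1)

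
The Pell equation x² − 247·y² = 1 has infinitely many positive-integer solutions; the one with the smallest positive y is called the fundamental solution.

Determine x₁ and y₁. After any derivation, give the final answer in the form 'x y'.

√247 → a₀=15, period (1,2,1,1,9,1,9,1,1,2,1,30); ℓ=12 even so k=11
step 0: (15, 1)  from 15·(1,0) + (0,1)
step 1: (16, 1)  from 1·(15,1) + (1,0)
…
step 3: (63, 4)  from 1·(47,3) + (16,1)
…
step 5: (1053, 67)  from 9·(110,7) + (63,4)
…
step 8: (12683, 807)  from 1·(11520,733) + (1163,74)
…
step 10: (61089, 3887)  from 2·(24203,1540) + (12683,807)
step 11: (85292, 5427)  from 1·(61089,3887) + (24203,1540)
→ (85292, 5427).  Check: 85292²=7274725264, 247·5427²=7274725263, difference 1.

85292 5427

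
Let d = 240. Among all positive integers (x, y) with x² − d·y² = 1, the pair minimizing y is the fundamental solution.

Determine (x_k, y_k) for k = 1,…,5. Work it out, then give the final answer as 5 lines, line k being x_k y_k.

31 2
1921 124
119071 7686
7380481 476408
457470751 29529610

[15; 2,30] for √240; ℓ=2 ⇒ convergent index 1
a_0=15:  p_0=15·1+0=15,  q_0=15·0+1=1
a_1=2:  p_1=2·15+1=31,  q_1=2·1+0=2
(x₁, y₁) = (31, 2);  31² − 240·2² = 1 ✓
(x_2, y_2) = (31·31 + 240·2·2, 31·2 + 2·31) = (1921, 124)
(x_3, y_3) = (31·1921 + 240·2·124, 31·124 + 2·1921) = (119071, 7686)
(x_4, y_4) = (31·119071 + 240·2·7686, 31·7686 + 2·119071) = (7380481, 476408)
(x_5, y_5) = (31·7380481 + 240·2·476408, 31·476408 + 2·7380481) = (457470751, 29529610)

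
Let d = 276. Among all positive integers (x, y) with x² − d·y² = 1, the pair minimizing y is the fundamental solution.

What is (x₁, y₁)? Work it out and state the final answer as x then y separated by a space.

7775 468

√276 → a₀=16, period (1,1,1,1,2,2,2,1,1,1,1,32); ℓ=12 even so k=11
k=0  a_k=16  p_k/q_k = 16/1
…
k=2  a_k=1  p_k/q_k = 33/2
…
k=10  a_k=1  p_k/q_k = 4768/287
k=11  a_k=1  p_k/q_k = 7775/468
→ (7775, 468).  Check: 7775²=60450625, 276·468²=60450624, difference 1.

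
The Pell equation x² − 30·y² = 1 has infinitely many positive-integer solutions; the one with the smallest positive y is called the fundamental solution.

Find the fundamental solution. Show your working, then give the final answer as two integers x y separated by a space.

[5; 2,10] for √30; ℓ=2 ⇒ convergent index 1
step 0: (5, 1)  from 5·(1,0) + (0,1)
step 1: (11, 2)  from 2·(5,1) + (1,0)
→ (11, 2).  Check: 11²=121, 30·2²=120, difference 1.

11 2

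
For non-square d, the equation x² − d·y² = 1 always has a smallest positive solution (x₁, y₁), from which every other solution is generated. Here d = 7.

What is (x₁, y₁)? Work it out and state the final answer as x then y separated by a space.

√7 → a₀=2, period (1,1,1,4); ℓ=4 even so k=3
k=0  a_k=2  p_k/q_k = 2/1
…
k=2  a_k=1  p_k/q_k = 5/2
k=3  a_k=1  p_k/q_k = 8/3
fundamental: x₁=8, y₁=3  (since 64 − 7·9 = 1)

8 3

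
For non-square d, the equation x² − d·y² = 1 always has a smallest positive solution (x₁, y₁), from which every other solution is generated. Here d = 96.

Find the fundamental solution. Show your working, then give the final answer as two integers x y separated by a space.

49 5

[9; 1,3,1,18] for √96; ℓ=4 ⇒ convergent index 3
i=0: a=9 ⇒ p=9, q=1
…
i=2: a=3 ⇒ p=39, q=4
i=3: a=1 ⇒ p=49, q=5
→ (49, 5).  Check: 49²=2401, 96·5²=2400, difference 1.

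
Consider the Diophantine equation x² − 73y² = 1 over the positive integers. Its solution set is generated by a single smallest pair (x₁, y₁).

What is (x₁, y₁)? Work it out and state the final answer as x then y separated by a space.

2281249 267000

√73 → a₀=8, period (1,1,5,5,1,1,16); ℓ=7 odd so k=13
k=0  a_k=8  p_k/q_k = 8/1
k=1  a_k=1  p_k/q_k = 9/1
…
k=3  a_k=5  p_k/q_k = 94/11
k=4  a_k=5  p_k/q_k = 487/57
…
k=7  a_k=16  p_k/q_k = 17669/2068
k=8  a_k=1  p_k/q_k = 18737/2193
…
k=10  a_k=5  p_k/q_k = 200767/23498
…
k=12  a_k=1  p_k/q_k = 1241008/145249
k=13  a_k=1  p_k/q_k = 2281249/267000
→ (2281249, 267000).  Check: 2281249²=5204097000001, 73·267000²=5204097000000, difference 1.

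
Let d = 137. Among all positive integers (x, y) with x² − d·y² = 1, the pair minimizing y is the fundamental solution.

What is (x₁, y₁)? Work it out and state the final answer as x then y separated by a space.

6083073 519712

√137 = [11; 1,2,2,1,1,2,2,1,22, …], period ℓ=9 (odd) → k=17
a_0=11:  p_0=11·1+0=11,  q_0=11·0+1=1
a_1=1:  p_1=1·11+1=12,  q_1=1·1+0=1
a_2=2:  p_2=2·12+11=35,  q_2=2·1+1=3
a_3=2:  p_3=2·35+12=82,  q_3=2·3+1=7
…
a_5=1:  p_5=1·117+82=199,  q_5=1·10+7=17
…
a_9=22:  p_9=22·1744+1229=39597,  q_9=22·149+105=3383
…
a_11=2:  p_11=2·41341+39597=122279,  q_11=2·3532+3383=10447
…
a_13=1:  p_13=1·285899+122279=408178,  q_13=1·24426+10447=34873
…
a_16=2:  p_16=2·1796332+694077=4286741,  q_16=2·153471+59299=366241
a_17=1:  p_17=1·4286741+1796332=6083073,  q_17=1·366241+153471=519712
(x₁, y₁) = (6083073, 519712);  6083073² − 137·519712² = 1 ✓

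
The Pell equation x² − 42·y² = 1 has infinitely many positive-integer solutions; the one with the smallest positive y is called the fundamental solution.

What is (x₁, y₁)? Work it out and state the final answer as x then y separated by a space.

13 2

d=42: √d = [6; 2,12] (ℓ=2, even), read p_1/q_1
i=0: a=6 ⇒ p=6, q=1
i=1: a=2 ⇒ p=13, q=2
(x₁, y₁) = (13, 2);  13² − 42·2² = 1 ✓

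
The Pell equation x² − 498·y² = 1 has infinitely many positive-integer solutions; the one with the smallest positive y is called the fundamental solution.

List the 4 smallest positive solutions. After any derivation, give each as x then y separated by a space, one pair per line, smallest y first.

[22; 3,6,22,6,3,44] for √498; ℓ=6 ⇒ convergent index 5
i=0: a=22 ⇒ p=22, q=1
i=1: a=3 ⇒ p=67, q=3
i=2: a=6 ⇒ p=424, q=19
…
i=4: a=6 ⇒ p=56794, q=2545
i=5: a=3 ⇒ p=179777, q=8056
(x₁, y₁) = (179777, 8056);  179777² − 498·8056² = 1 ✓
(x_2, y_2) = (179777·179777 + 498·8056·8056, 179777·8056 + 8056·179777) = (64639539457, 2896567024)
(x_3, y_3) = (179777·64639539457 + 498·8056·2896567024, 179777·2896567024 + 8056·64639539457) = (23241404969742401, 1041472259739240)
(x_4, y_4) = (179777·23241404969742401 + 498·8056·1041472259739240, 179777·1041472259739240 + 8056·23241404969742401) = (8356540122426119709697, 374465516875386131936)

179777 8056
64639539457 2896567024
23241404969742401 1041472259739240
8356540122426119709697 374465516875386131936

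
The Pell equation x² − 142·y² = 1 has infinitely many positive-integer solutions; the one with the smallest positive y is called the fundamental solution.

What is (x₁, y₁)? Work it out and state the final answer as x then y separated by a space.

143 12

√142 = [11; 1,10,1,22, …], period ℓ=4 (even) → k=3
step 0: (11, 1)  from 11·(1,0) + (0,1)
step 1: (12, 1)  from 1·(11,1) + (1,0)
step 2: (131, 11)  from 10·(12,1) + (11,1)
step 3: (143, 12)  from 1·(131,11) + (12,1)
(x₁, y₁) = (143, 12);  143² − 142·12² = 1 ✓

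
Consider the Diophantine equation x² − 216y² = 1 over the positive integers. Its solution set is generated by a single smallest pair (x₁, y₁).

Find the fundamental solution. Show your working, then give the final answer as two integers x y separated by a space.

485 33

√216 → a₀=14, period (1,2,3,2,1,28); ℓ=6 even so k=5
k=0  a_k=14  p_k/q_k = 14/1
…
k=2  a_k=2  p_k/q_k = 44/3
…
k=4  a_k=2  p_k/q_k = 338/23
k=5  a_k=1  p_k/q_k = 485/33
→ (485, 33).  Check: 485²=235225, 216·33²=235224, difference 1.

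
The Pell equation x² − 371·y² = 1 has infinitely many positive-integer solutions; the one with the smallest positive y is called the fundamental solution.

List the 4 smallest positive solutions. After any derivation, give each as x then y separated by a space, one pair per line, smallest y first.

d=371: √d = [19; 3,1,4,1,3,38] (ℓ=6, even), read p_5/q_5
step 0: (19, 1)  from 19·(1,0) + (0,1)
step 1: (58, 3)  from 3·(19,1) + (1,0)
…
step 3: (366, 19)  from 4·(77,4) + (58,3)
step 4: (443, 23)  from 1·(366,19) + (77,4)
step 5: (1695, 88)  from 3·(443,23) + (366,19)
(x₁, y₁) = (1695, 88);  1695² − 371·88² = 1 ✓
n=2: (1695,88)∘(1695,88) = (1695·1695+371·88·88, 1695·88+88·1695) = (5746049,298320)
n=3: (5746049,298320)∘(1695,88) = (1695·5746049+371·88·298320, 1695·298320+88·5746049) = (19479104415,1011304712)
n=4: (19479104415,1011304712)∘(1695,88) = (1695·19479104415+371·88·1011304712, 1695·1011304712+88·19479104415) = (66034158220801,3428322675360)

1695 88
5746049 298320
19479104415 1011304712
66034158220801 3428322675360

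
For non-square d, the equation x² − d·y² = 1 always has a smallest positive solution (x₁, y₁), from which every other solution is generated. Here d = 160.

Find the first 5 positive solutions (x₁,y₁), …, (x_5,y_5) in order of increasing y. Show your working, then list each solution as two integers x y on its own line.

721 57
1039681 82194
1499219281 118523691
2161873163521 170911080228
3117419602578001 246453659165085

√160 = [12; 1,1,1,5,1,1,1,24, …], period ℓ=8 (even) → k=7
i=0: a=12 ⇒ p=12, q=1
…
i=3: a=1 ⇒ p=38, q=3
i=4: a=5 ⇒ p=215, q=17
…
i=6: a=1 ⇒ p=468, q=37
i=7: a=1 ⇒ p=721, q=57
(x₁, y₁) = (721, 57);  721² − 160·57² = 1 ✓
(x_2, y_2) = (721·721 + 160·57·57, 721·57 + 57·721) = (1039681, 82194)
(x_3, y_3) = (721·1039681 + 160·57·82194, 721·82194 + 57·1039681) = (1499219281, 118523691)
(x_4, y_4) = (721·1499219281 + 160·57·118523691, 721·118523691 + 57·1499219281) = (2161873163521, 170911080228)
(x_5, y_5) = (721·2161873163521 + 160·57·170911080228, 721·170911080228 + 57·2161873163521) = (3117419602578001, 246453659165085)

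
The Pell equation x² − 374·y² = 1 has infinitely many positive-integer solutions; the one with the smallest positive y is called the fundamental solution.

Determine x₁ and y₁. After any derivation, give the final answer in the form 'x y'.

3365 174

√374 → a₀=19, period (2,1,18,1,2,38); ℓ=6 even so k=5
i=0: a=19 ⇒ p=19, q=1
i=1: a=2 ⇒ p=39, q=2
…
i=3: a=18 ⇒ p=1083, q=56
i=4: a=1 ⇒ p=1141, q=59
i=5: a=2 ⇒ p=3365, q=174
(x₁, y₁) = (3365, 174);  3365² − 374·174² = 1 ✓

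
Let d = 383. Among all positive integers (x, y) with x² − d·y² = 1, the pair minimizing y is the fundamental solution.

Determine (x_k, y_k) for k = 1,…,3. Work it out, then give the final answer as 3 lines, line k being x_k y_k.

d=383: √d = [19; 1,1,3,19,3,1,1,38] (ℓ=8, even), read p_7/q_7
k=0  a_k=19  p_k/q_k = 19/1
…
k=6  a_k=1  p_k/q_k = 10705/547
k=7  a_k=1  p_k/q_k = 18768/959
→ (18768, 959).  Check: 18768²=352237824, 383·959²=352237823, difference 1.
(18768+959√383)^2 = 704475647 + 35997024√383
(18768+959√383)^3 = 26443197867024 + 1351184291905√383

18768 959
704475647 35997024
26443197867024 1351184291905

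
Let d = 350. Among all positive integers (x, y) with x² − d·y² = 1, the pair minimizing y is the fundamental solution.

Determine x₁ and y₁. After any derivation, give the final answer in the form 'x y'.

√350 → a₀=18, period (1,2,2,2,1,36); ℓ=6 even so k=5
step 0: (18, 1)  from 18·(1,0) + (0,1)
…
step 2: (56, 3)  from 2·(19,1) + (18,1)
…
step 4: (318, 17)  from 2·(131,7) + (56,3)
step 5: (449, 24)  from 1·(318,17) + (131,7)
→ (449, 24).  Check: 449²=201601, 350·24²=201600, difference 1.

449 24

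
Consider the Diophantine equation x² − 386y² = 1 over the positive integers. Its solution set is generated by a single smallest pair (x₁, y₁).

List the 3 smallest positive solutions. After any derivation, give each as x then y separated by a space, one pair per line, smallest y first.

111555 5678
24889036049 1266818580
5552992832780835 282639893378122

√386 → a₀=19, period (1,1,1,4,1,18,1,4,1,1,1,38); ℓ=12 even so k=11
a_0=19:  p_0=19·1+0=19,  q_0=19·0+1=1
a_1=1:  p_1=1·19+1=20,  q_1=1·1+0=1
a_2=1:  p_2=1·20+19=39,  q_2=1·1+1=2
…
a_4=4:  p_4=4·59+39=275,  q_4=4·3+2=14
a_5=1:  p_5=1·275+59=334,  q_5=1·14+3=17
a_6=18:  p_6=18·334+275=6287,  q_6=18·17+14=320
a_7=1:  p_7=1·6287+334=6621,  q_7=1·320+17=337
a_8=4:  p_8=4·6621+6287=32771,  q_8=4·337+320=1668
a_9=1:  p_9=1·32771+6621=39392,  q_9=1·1668+337=2005
a_10=1:  p_10=1·39392+32771=72163,  q_10=1·2005+1668=3673
a_11=1:  p_11=1·72163+39392=111555,  q_11=1·3673+2005=5678
(x₁, y₁) = (111555, 5678);  111555² − 386·5678² = 1 ✓
n=2: (111555,5678)∘(111555,5678) = (111555·111555+386·5678·5678, 111555·5678+5678·111555) = (24889036049,1266818580)
n=3: (24889036049,1266818580)∘(111555,5678) = (111555·24889036049+386·5678·1266818580, 111555·1266818580+5678·24889036049) = (5552992832780835,282639893378122)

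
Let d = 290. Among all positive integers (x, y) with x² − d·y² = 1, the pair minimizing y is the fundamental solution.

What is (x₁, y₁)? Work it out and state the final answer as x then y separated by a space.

579 34

[17; 34] for √290; ℓ=1 ⇒ convergent index 1
i=0: a=17 ⇒ p=17, q=1
i=1: a=34 ⇒ p=579, q=34
fundamental: x₁=579, y₁=34  (since 335241 − 290·1156 = 1)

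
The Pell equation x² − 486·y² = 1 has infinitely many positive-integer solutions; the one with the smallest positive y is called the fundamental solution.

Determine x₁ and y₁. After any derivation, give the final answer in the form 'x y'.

485 22

√486 → a₀=22, period (22,44); ℓ=2 even so k=1
step 0: (22, 1)  from 22·(1,0) + (0,1)
step 1: (485, 22)  from 22·(22,1) + (1,0)
fundamental: x₁=485, y₁=22  (since 235225 − 486·484 = 1)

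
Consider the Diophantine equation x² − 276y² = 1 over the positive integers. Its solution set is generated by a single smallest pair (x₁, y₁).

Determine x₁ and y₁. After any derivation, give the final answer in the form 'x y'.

d=276: √d = [16; 1,1,1,1,2,2,2,1,1,1,1,32] (ℓ=12, even), read p_11/q_11
i=0: a=16 ⇒ p=16, q=1
i=1: a=1 ⇒ p=17, q=1
…
i=3: a=1 ⇒ p=50, q=3
…
i=5: a=2 ⇒ p=216, q=13
…
i=10: a=1 ⇒ p=4768, q=287
i=11: a=1 ⇒ p=7775, q=468
(x₁, y₁) = (7775, 468);  7775² − 276·468² = 1 ✓

7775 468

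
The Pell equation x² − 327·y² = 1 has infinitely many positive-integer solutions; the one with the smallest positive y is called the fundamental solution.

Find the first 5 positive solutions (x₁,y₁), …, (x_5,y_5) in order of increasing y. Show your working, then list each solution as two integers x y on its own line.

[18; 12,36] for √327; ℓ=2 ⇒ convergent index 1
k=0  a_k=18  p_k/q_k = 18/1
k=1  a_k=12  p_k/q_k = 217/12
fundamental: x₁=217, y₁=12  (since 47089 − 327·144 = 1)
(217+12√327)^2 = 94177 + 5208√327
(217+12√327)^3 = 40872601 + 2260260√327
(217+12√327)^4 = 17738614657 + 980947632√327
(217+12√327)^5 = 7698517888537 + 425729012028√327

217 12
94177 5208
40872601 2260260
17738614657 980947632
7698517888537 425729012028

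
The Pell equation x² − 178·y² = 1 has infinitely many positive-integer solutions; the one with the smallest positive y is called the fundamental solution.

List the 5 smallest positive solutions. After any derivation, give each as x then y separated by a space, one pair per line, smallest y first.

d=178: √d = [13; 2,1,12,1,2,26] (ℓ=6, even), read p_5/q_5
i=0: a=13 ⇒ p=13, q=1
…
i=4: a=1 ⇒ p=547, q=41
i=5: a=2 ⇒ p=1601, q=120
→ (1601, 120).  Check: 1601²=2563201, 178·120²=2563200, difference 1.
n=2: (1601,120)∘(1601,120) = (1601·1601+178·120·120, 1601·120+120·1601) = (5126401,384240)
n=3: (5126401,384240)∘(1601,120) = (1601·5126401+178·120·384240, 1601·384240+120·5126401) = (16414734401,1230336360)
n=4: (16414734401,1230336360)∘(1601,120) = (1601·16414734401+178·120·1230336360, 1601·1230336360+120·16414734401) = (52559974425601,3939536640480)
n=5: (52559974425601,3939536640480)∘(1601,120) = (1601·52559974425601+178·120·3939536640480, 1601·3939536640480+120·52559974425601) = (168297021696040001,12614395092480600)

1601 120
5126401 384240
16414734401 1230336360
52559974425601 3939536640480
168297021696040001 12614395092480600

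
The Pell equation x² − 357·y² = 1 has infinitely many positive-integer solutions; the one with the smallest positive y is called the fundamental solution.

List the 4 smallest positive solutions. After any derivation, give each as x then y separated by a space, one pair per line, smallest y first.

3401 180
23133601 1224360
157354750601 8328096540
1070326990454401 56647711440720

d=357: √d = [18; 1,8,2,8,1,36] (ℓ=6, even), read p_5/q_5
i=0: a=18 ⇒ p=18, q=1
i=1: a=1 ⇒ p=19, q=1
i=2: a=8 ⇒ p=170, q=9
i=3: a=2 ⇒ p=359, q=19
i=4: a=8 ⇒ p=3042, q=161
i=5: a=1 ⇒ p=3401, q=180
fundamental: x₁=3401, y₁=180  (since 11566801 − 357·32400 = 1)
(x_2, y_2) = (3401·3401 + 357·180·180, 3401·180 + 180·3401) = (23133601, 1224360)
(x_3, y_3) = (3401·23133601 + 357·180·1224360, 3401·1224360 + 180·23133601) = (157354750601, 8328096540)
(x_4, y_4) = (3401·157354750601 + 357·180·8328096540, 3401·8328096540 + 180·157354750601) = (1070326990454401, 56647711440720)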